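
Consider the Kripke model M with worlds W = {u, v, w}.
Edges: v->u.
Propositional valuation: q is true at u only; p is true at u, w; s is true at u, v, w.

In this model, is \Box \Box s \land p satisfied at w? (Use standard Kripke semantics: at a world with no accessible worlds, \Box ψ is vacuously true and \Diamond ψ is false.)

Yes

Recall that \Box ψ holds at a world iff ψ holds at every accessible world, and \Diamond ψ holds iff ψ holds at some accessible world.
At w: \Box \Box s is true, p is true, so \Box \Box s \land p is true.
  At w: no accessible worlds, so \Box \Box s holds vacuously.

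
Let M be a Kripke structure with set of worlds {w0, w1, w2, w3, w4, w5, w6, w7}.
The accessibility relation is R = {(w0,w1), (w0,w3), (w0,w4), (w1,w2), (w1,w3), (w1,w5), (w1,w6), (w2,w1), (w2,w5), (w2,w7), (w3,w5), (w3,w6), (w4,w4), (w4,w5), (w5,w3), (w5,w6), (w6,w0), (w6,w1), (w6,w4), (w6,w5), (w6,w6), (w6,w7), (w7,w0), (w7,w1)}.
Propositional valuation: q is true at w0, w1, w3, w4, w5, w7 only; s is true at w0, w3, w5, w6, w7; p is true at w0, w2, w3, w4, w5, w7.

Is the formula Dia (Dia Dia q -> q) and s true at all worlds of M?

No

Recall that Dia ψ holds at a world iff ψ holds at some accessible world.
Let φ = Dia (Dia Dia q -> q) and s. Evaluate φ at each world:
  w0 (successors {w1, w3, w4}): φ is true.
  w1 (successors {w2, w3, w5, w6}): φ is false.
  w2 (successors {w1, w5, w7}): φ is false.
  w3 (successors {w5, w6}): φ is true.
  w4 (successors {w4, w5}): φ is false.
  w5 (successors {w3, w6}): φ is true.
  w6 (successors {w0, w1, w4, w5, w6, w7}): φ is true.
  w7 (successors {w0, w1}): φ is true.
Detail at w1 (counterexample):
  At w1: Dia (Dia Dia q -> q) is true, s is false, so Dia (Dia Dia q -> q) and s is false.
    At w1: Dia (Dia Dia q -> q) requires Dia Dia q -> q at some successor in {w2, w3, w5, w6}.
      Dia Dia q -> q holds at w3, so Dia (Dia Dia q -> q) is true at w1.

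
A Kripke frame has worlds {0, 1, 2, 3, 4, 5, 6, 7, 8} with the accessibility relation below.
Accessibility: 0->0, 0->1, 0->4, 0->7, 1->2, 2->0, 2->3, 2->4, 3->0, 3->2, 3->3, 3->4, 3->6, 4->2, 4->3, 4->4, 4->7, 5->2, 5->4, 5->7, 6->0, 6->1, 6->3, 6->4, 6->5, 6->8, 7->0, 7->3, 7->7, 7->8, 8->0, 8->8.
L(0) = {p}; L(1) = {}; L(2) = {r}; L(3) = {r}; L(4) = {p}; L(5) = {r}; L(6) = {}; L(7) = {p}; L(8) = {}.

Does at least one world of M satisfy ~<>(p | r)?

Recall that <>ψ holds at a world iff ψ holds at some accessible world.
Let φ = ~<>(p | r). Evaluate φ at each world:
  0 (successors {0, 1, 4, 7}): φ is false.
  1 (successors {2}): φ is false.
  2 (successors {0, 3, 4}): φ is false.
  3 (successors {0, 2, 3, 4, 6}): φ is false.
  4 (successors {2, 3, 4, 7}): φ is false.
  5 (successors {2, 4, 7}): φ is false.
  6 (successors {0, 1, 3, 4, 5, 8}): φ is false.
  7 (successors {0, 3, 7, 8}): φ is false.
  8 (successors {0, 8}): φ is false.
For instance, at 8:
  At 8: <>(p | r) is true, so ~<>(p | r) is false.
    At 8: <>(p | r) requires p | r at some successor in {0, 8}.
      p | r holds at 0, so <>(p | r) is true at 8.

No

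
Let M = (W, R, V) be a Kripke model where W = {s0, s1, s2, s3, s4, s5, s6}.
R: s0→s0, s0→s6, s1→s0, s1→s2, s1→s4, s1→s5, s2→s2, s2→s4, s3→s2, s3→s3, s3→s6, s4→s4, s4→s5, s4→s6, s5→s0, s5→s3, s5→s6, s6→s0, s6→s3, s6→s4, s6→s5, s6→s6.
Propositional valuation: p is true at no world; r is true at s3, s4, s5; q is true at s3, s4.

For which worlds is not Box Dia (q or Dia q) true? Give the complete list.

none

Let φ = not Box Dia (q or Dia q). Evaluate φ at each world:
  s0 (successors {s0, s6}): φ is false.
  s1 (successors {s0, s2, s4, s5}): φ is false.
  s2 (successors {s2, s4}): φ is false.
  s3 (successors {s2, s3, s6}): φ is false.
  s4 (successors {s4, s5, s6}): φ is false.
  s5 (successors {s0, s3, s6}): φ is false.
  s6 (successors {s0, s3, s4, s5, s6}): φ is false.
For instance, at s0:
  At s0: Box Dia (q or Dia q) is true, so not Box Dia (q or Dia q) is false.
    At s0: Box Dia (q or Dia q) requires Dia (q or Dia q) at every successor {s0, s6}.
      At s0: Dia (q or Dia q) is true.
      At s6: Dia (q or Dia q) is true.
    So Box Dia (q or Dia q) is true at s0.
Satisfying worlds: none.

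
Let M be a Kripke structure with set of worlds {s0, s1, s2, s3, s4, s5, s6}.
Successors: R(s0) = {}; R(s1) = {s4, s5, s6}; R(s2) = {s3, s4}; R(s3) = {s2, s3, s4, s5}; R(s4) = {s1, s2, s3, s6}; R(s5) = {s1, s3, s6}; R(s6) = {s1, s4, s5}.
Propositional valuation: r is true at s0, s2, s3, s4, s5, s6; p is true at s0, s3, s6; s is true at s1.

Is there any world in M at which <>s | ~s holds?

Yes

Let φ = <>s | ~s. Evaluate φ at each world:
  s0 (successors ∅): φ is true.
  s1 (successors {s4, s5, s6}): φ is false.
  s2 (successors {s3, s4}): φ is true.
  s3 (successors {s2, s3, s4, s5}): φ is true.
  s4 (successors {s1, s2, s3, s6}): φ is true.
  s5 (successors {s1, s3, s6}): φ is true.
  s6 (successors {s1, s4, s5}): φ is true.
Detail at s0 (witness):
  At s0: <>s is false, ~s is true, so <>s | ~s is true.
    At s0: no accessible worlds, so <>s is false.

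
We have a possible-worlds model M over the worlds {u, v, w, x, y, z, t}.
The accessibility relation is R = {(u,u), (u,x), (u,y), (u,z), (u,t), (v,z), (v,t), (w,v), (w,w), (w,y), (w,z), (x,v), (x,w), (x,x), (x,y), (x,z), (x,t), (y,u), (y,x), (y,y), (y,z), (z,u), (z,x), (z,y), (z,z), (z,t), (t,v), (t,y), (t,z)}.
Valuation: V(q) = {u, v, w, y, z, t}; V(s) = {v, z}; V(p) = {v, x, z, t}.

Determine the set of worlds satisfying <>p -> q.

u, v, w, y, z, t

Let φ = <>p -> q. Evaluate φ at each world:
  u (successors {u, x, y, z, t}): φ is true.
  v (successors {z, t}): φ is true.
  w (successors {v, w, y, z}): φ is true.
  x (successors {v, w, x, y, z, t}): φ is false.
  y (successors {u, x, y, z}): φ is true.
  z (successors {u, x, y, z, t}): φ is true.
  t (successors {v, y, z}): φ is true.
For instance, at y:
  At y: <>p is true, q is true, so <>p -> q is true.
    At y: <>p requires p at some successor in {u, x, y, z}.
      p holds at x, so <>p is true at y.
Satisfying worlds: {u, v, w, y, z, t}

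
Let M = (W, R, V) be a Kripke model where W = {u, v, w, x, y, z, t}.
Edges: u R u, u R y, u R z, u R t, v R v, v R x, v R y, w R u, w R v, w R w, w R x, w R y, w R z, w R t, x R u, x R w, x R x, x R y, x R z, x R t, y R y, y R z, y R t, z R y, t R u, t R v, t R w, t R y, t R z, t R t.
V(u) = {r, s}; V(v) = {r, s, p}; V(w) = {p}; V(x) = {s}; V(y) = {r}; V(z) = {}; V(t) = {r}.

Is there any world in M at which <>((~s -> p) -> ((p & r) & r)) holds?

Let φ = <>((~s -> p) -> ((p & r) & r)). Evaluate φ at each world:
  u (successors {u, y, z, t}): φ is true.
  v (successors {v, x, y}): φ is true.
  w (successors {u, v, w, x, y, z, t}): φ is true.
  x (successors {u, w, x, y, z, t}): φ is true.
  y (successors {y, z, t}): φ is true.
  z (successors {y}): φ is true.
  t (successors {u, v, w, y, z, t}): φ is true.
Detail at u (witness):
  At u: <>((~s -> p) -> ((p & r) & r)) requires (~s -> p) -> ((p & r) & r) at some successor in {u, y, z, t}.
    (~s -> p) -> ((p & r) & r) holds at y, so <>((~s -> p) -> ((p & r) & r)) is true at u.

Yes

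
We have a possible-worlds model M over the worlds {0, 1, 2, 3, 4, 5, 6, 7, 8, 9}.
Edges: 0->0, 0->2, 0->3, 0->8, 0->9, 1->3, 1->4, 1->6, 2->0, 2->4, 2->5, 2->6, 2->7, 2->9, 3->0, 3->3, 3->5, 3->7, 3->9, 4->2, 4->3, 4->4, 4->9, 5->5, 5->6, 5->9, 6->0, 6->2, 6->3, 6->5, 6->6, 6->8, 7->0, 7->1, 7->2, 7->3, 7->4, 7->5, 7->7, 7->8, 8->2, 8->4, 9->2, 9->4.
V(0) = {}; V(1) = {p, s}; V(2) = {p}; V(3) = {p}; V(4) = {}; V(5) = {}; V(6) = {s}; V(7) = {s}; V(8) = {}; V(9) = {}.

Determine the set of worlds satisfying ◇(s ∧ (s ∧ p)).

Let φ = ◇(s ∧ (s ∧ p)). Evaluate φ at each world:
  0 (successors {0, 2, 3, 8, 9}): φ is false.
  1 (successors {3, 4, 6}): φ is false.
  2 (successors {0, 4, 5, 6, 7, 9}): φ is false.
  3 (successors {0, 3, 5, 7, 9}): φ is false.
  4 (successors {2, 3, 4, 9}): φ is false.
  5 (successors {5, 6, 9}): φ is false.
  6 (successors {0, 2, 3, 5, 6, 8}): φ is false.
  7 (successors {0, 1, 2, 3, 4, 5, 7, 8}): φ is true.
  8 (successors {2, 4}): φ is false.
  9 (successors {2, 4}): φ is false.
For instance, at 7:
  At 7: ◇(s ∧ (s ∧ p)) requires s ∧ (s ∧ p) at some successor in {0, 1, 2, 3, 4, 5, 7, 8}.
    s ∧ (s ∧ p) holds at 1, so ◇(s ∧ (s ∧ p)) is true at 7.
Satisfying worlds: {7}

7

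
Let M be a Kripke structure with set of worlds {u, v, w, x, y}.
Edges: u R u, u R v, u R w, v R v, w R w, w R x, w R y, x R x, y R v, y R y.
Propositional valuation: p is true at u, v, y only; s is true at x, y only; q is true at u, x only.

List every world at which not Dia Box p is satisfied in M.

x

Let φ = not Dia Box p. Evaluate φ at each world:
  u (successors {u, v, w}): φ is false.
  v (successors {v}): φ is false.
  w (successors {w, x, y}): φ is false.
  x (successors {x}): φ is true.
  y (successors {v, y}): φ is false.
For instance, at v:
  At v: Dia Box p is true, so not Dia Box p is false.
    At v: Dia Box p requires Box p at some successor in {v}.
      Box p holds at v, so Dia Box p is true at v.
Satisfying worlds: {x}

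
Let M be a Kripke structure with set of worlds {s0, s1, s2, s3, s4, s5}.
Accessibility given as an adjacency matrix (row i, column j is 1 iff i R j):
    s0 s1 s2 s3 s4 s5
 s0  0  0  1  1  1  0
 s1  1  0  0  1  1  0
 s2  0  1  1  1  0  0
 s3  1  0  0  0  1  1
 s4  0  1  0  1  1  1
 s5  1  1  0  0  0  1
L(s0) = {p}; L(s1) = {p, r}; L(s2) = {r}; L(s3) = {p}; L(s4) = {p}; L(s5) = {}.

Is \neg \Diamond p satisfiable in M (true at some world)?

No

Recall that \Diamond ψ holds at a world iff ψ holds at some accessible world.
Let φ = \neg \Diamond p. Evaluate φ at each world:
  s0 (successors {s2, s3, s4}): φ is false.
  s1 (successors {s0, s3, s4}): φ is false.
  s2 (successors {s1, s2, s3}): φ is false.
  s3 (successors {s0, s4, s5}): φ is false.
  s4 (successors {s1, s3, s4, s5}): φ is false.
  s5 (successors {s0, s1, s5}): φ is false.
For instance, at s0:
  At s0: \Diamond p is true, so \neg \Diamond p is false.
    At s0: \Diamond p requires p at some successor in {s2, s3, s4}.
      p holds at s3, so \Diamond p is true at s0.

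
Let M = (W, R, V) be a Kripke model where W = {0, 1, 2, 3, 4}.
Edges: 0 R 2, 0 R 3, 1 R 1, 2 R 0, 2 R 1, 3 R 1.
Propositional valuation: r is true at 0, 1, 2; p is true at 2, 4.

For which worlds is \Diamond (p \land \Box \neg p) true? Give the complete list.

Let φ = \Diamond (p \land \Box \neg p). Evaluate φ at each world:
  0 (successors {2, 3}): φ is true.
  1 (successors {1}): φ is false.
  2 (successors {0, 1}): φ is false.
  3 (successors {1}): φ is false.
  4 (successors ∅): φ is false.
For instance, at 3:
  At 3: \Diamond (p \land \Box \neg p) requires p \land \Box \neg p at some successor in {1}.
    At 1: p \land \Box \neg p is false.
  So \Diamond (p \land \Box \neg p) is false at 3.
Satisfying worlds: {0}

0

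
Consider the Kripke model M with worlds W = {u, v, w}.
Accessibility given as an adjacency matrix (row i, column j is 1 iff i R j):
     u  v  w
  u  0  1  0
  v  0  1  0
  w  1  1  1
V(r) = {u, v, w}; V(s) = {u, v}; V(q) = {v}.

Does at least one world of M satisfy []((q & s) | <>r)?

Let φ = []((q & s) | <>r). Evaluate φ at each world:
  u (successors {v}): φ is true.
  v (successors {v}): φ is true.
  w (successors {u, v, w}): φ is true.
Detail at u (witness):
  At u: []((q & s) | <>r) requires (q & s) | <>r at every successor {v}.
      At v: q & s is true, <>r is true, so (q & s) | <>r is true.
  So []((q & s) | <>r) is true at u.

Yes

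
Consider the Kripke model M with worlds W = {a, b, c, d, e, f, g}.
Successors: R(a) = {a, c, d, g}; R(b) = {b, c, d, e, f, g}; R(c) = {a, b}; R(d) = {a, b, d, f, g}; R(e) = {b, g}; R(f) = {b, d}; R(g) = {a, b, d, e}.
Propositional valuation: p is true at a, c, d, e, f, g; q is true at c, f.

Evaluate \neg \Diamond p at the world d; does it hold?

At d: \Diamond p is true, so \neg \Diamond p is false.
  At d: \Diamond p requires p at some successor in {a, b, d, f, g}.
    p holds at a, so \Diamond p is true at d.

No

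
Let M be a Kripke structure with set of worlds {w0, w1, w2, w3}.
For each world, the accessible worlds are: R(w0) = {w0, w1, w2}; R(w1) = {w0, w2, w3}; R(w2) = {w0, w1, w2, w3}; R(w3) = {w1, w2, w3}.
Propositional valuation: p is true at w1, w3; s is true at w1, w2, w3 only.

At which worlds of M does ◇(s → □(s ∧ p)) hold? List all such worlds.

w0, w1, w2

Recall that □ψ holds at a world iff ψ holds at every accessible world, and ◇ψ holds iff ψ holds at some accessible world.
Let φ = ◇(s → □(s ∧ p)). Evaluate φ at each world:
  w0 (successors {w0, w1, w2}): φ is true.
  w1 (successors {w0, w2, w3}): φ is true.
  w2 (successors {w0, w1, w2, w3}): φ is true.
  w3 (successors {w1, w2, w3}): φ is false.
For instance, at w0:
  At w0: ◇(s → □(s ∧ p)) requires s → □(s ∧ p) at some successor in {w0, w1, w2}.
    s → □(s ∧ p) holds at w0, so ◇(s → □(s ∧ p)) is true at w0.
      At w0: s is false, □(s ∧ p) is false, so s → □(s ∧ p) is true.
Satisfying worlds: {w0, w1, w2}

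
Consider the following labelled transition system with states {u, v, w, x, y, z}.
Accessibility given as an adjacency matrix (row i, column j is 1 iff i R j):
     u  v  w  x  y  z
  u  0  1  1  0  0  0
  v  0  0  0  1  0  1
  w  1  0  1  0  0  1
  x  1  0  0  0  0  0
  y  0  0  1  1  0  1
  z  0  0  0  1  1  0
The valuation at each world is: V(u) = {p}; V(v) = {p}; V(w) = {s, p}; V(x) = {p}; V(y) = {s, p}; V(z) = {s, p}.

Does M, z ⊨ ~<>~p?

Recall that <>ψ holds at a world iff ψ holds at some accessible world.
At z: <>~p is false, so ~<>~p is true.
  At z: <>~p requires ~p at some successor in {x, y}.
    At x: ~p is false.
    At y: ~p is false.
  So <>~p is false at z.

Yes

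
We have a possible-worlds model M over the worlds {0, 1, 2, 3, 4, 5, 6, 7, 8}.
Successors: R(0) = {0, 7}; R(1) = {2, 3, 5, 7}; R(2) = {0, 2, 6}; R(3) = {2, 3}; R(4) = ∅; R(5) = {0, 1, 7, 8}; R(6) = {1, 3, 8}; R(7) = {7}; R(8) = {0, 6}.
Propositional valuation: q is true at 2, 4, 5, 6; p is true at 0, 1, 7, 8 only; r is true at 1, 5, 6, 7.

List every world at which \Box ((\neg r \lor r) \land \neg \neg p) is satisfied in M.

Let φ = \Box ((\neg r \lor r) \land \neg \neg p). Evaluate φ at each world:
  0 (successors {0, 7}): φ is true.
  1 (successors {2, 3, 5, 7}): φ is false.
  2 (successors {0, 2, 6}): φ is false.
  3 (successors {2, 3}): φ is false.
  4 (successors ∅): φ is true.
  5 (successors {0, 1, 7, 8}): φ is true.
  6 (successors {1, 3, 8}): φ is false.
  7 (successors {7}): φ is true.
  8 (successors {0, 6}): φ is false.
For instance, at 5:
  At 5: \Box ((\neg r \lor r) \land \neg \neg p) requires (\neg r \lor r) \land \neg \neg p at every successor {0, 1, 7, 8}.
    At 0: (\neg r \lor r) \land \neg \neg p is true.
    At 1: (\neg r \lor r) \land \neg \neg p is true.
    At 7: (\neg r \lor r) \land \neg \neg p is true.
    At 8: (\neg r \lor r) \land \neg \neg p is true.
  So \Box ((\neg r \lor r) \land \neg \neg p) is true at 5.
Satisfying worlds: {0, 4, 5, 7}

0, 4, 5, 7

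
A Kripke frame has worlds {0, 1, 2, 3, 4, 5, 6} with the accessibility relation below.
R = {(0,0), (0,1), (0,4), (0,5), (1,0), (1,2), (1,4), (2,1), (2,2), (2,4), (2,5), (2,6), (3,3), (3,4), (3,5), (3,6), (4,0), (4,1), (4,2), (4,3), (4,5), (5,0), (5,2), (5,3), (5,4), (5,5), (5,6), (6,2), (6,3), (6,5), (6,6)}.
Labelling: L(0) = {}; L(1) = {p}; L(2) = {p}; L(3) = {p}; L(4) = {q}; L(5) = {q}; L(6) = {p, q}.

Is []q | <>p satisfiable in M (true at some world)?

Yes

Recall that []ψ holds at a world iff ψ holds at every accessible world, and <>ψ holds iff ψ holds at some accessible world.
Let φ = []q | <>p. Evaluate φ at each world:
  0 (successors {0, 1, 4, 5}): φ is true.
  1 (successors {0, 2, 4}): φ is true.
  2 (successors {1, 2, 4, 5, 6}): φ is true.
  3 (successors {3, 4, 5, 6}): φ is true.
  4 (successors {0, 1, 2, 3, 5}): φ is true.
  5 (successors {0, 2, 3, 4, 5, 6}): φ is true.
  6 (successors {2, 3, 5, 6}): φ is true.
Detail at 0 (witness):
  At 0: []q is false, <>p is true, so []q | <>p is true.
    At 0: []q requires q at every successor {0, 1, 4, 5}.
      q fails at 0, so []q is false at 0.
    At 0: <>p requires p at some successor in {0, 1, 4, 5}.
      p holds at 1, so <>p is true at 0.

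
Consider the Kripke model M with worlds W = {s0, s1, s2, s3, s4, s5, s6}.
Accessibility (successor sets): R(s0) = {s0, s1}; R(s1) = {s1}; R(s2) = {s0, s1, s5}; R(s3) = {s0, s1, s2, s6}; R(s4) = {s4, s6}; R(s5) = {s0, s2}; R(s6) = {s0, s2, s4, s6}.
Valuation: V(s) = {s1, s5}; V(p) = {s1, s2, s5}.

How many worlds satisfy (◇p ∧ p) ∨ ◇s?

5

Recall that ◇ψ holds at a world iff ψ holds at some accessible world.
Let φ = (◇p ∧ p) ∨ ◇s. Evaluate φ at each world:
  s0 (successors {s0, s1}): φ is true.
  s1 (successors {s1}): φ is true.
  s2 (successors {s0, s1, s5}): φ is true.
  s3 (successors {s0, s1, s2, s6}): φ is true.
  s4 (successors {s4, s6}): φ is false.
  s5 (successors {s0, s2}): φ is true.
  s6 (successors {s0, s2, s4, s6}): φ is false.
For instance, at s5:
  At s5: ◇p ∧ p is true, ◇s is false, so (◇p ∧ p) ∨ ◇s is true.
    At s5: ◇p is true, p is true, so ◇p ∧ p is true.
      At s5: ◇p requires p at some successor in {s0, s2}.
        p holds at s2, so ◇p is true at s5.
    At s5: ◇s requires s at some successor in {s0, s2}.
      At s0: s is false.
      At s2: s is false.
    So ◇s is false at s5.
Satisfying worlds: {s0, s1, s2, s3, s5}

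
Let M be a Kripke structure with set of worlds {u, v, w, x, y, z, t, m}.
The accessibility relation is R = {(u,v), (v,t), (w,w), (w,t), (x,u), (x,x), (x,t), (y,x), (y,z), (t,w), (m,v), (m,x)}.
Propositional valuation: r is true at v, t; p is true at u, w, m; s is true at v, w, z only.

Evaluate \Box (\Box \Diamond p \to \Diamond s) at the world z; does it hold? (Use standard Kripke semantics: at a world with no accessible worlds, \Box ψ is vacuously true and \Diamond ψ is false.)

At z: no accessible worlds, so \Box (\Box \Diamond p \to \Diamond s) holds vacuously.

Yes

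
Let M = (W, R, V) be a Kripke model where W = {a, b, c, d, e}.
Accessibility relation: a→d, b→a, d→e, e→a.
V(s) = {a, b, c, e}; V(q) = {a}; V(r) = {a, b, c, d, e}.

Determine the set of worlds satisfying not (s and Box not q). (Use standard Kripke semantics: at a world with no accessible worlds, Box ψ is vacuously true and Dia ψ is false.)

Recall that Box ψ holds at a world iff ψ holds at every accessible world, and Dia ψ holds iff ψ holds at some accessible world.
Let φ = not (s and Box not q). Evaluate φ at each world:
  a (successors {d}): φ is false.
  b (successors {a}): φ is true.
  c (successors ∅): φ is false.
  d (successors {e}): φ is true.
  e (successors {a}): φ is true.
For instance, at b:
  At b: s and Box not q is false, so not (s and Box not q) is true.
    At b: s is true, Box not q is false, so s and Box not q is false.
      At b: Box not q requires not q at every successor {a}.
        not q fails at a, so Box not q is false at b.
Satisfying worlds: {b, d, e}

b, d, e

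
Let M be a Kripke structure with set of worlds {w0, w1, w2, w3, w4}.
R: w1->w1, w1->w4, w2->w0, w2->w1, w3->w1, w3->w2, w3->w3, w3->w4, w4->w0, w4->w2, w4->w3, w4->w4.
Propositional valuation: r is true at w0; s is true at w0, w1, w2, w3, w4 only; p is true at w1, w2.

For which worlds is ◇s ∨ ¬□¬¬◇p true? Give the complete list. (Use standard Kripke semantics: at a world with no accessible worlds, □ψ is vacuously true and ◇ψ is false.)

Recall that □ψ holds at a world iff ψ holds at every accessible world, and ◇ψ holds iff ψ holds at some accessible world.
Let φ = ◇s ∨ ¬□¬¬◇p. Evaluate φ at each world:
  w0 (successors ∅): φ is false.
  w1 (successors {w1, w4}): φ is true.
  w2 (successors {w0, w1}): φ is true.
  w3 (successors {w1, w2, w3, w4}): φ is true.
  w4 (successors {w0, w2, w3, w4}): φ is true.
For instance, at w1:
  At w1: ◇s is true, ¬□¬¬◇p is false, so ◇s ∨ ¬□¬¬◇p is true.
    At w1: ◇s requires s at some successor in {w1, w4}.
      s holds at w1, so ◇s is true at w1.
    At w1: □¬¬◇p is true, so ¬□¬¬◇p is false.
      At w1: □¬¬◇p requires ¬¬◇p at every successor {w1, w4}.
        At w1: ¬¬◇p is true.
        At w4: ¬¬◇p is true.
      So □¬¬◇p is true at w1.
Satisfying worlds: {w1, w2, w3, w4}

w1, w2, w3, w4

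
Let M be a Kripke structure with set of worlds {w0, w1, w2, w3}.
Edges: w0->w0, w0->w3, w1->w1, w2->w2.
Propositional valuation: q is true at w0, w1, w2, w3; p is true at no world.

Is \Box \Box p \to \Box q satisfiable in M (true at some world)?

Yes

Let φ = \Box \Box p \to \Box q. Evaluate φ at each world:
  w0 (successors {w0, w3}): φ is true.
  w1 (successors {w1}): φ is true.
  w2 (successors {w2}): φ is true.
  w3 (successors ∅): φ is true.
Detail at w0 (witness):
  At w0: \Box \Box p is false, \Box q is true, so \Box \Box p \to \Box q is true.
    At w0: \Box \Box p requires \Box p at every successor {w0, w3}.
      \Box p fails at w0, so \Box \Box p is false at w0.
    At w0: \Box q requires q at every successor {w0, w3}.
      At w0: q is true.
      At w3: q is true.
    So \Box q is true at w0.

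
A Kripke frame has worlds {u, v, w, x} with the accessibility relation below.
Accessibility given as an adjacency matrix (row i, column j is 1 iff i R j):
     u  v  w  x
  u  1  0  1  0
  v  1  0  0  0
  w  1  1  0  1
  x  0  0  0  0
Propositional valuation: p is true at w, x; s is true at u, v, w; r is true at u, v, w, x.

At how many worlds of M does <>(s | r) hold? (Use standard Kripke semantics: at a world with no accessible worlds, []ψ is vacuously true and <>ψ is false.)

3

Let φ = <>(s | r). Evaluate φ at each world:
  u (successors {u, w}): φ is true.
  v (successors {u}): φ is true.
  w (successors {u, v, x}): φ is true.
  x (successors ∅): φ is false.
For instance, at u:
  At u: <>(s | r) requires s | r at some successor in {u, w}.
    s | r holds at u, so <>(s | r) is true at u.
Satisfying worlds: {u, v, w}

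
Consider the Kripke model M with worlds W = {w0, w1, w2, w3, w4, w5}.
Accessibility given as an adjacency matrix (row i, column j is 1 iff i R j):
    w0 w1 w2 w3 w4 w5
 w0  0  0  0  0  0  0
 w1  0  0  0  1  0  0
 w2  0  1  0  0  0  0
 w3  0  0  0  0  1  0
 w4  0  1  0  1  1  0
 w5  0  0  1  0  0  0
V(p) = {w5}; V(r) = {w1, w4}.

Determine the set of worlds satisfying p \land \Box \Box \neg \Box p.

Let φ = p \land \Box \Box \neg \Box p. Evaluate φ at each world:
  w0 (successors ∅): φ is false.
  w1 (successors {w3}): φ is false.
  w2 (successors {w1}): φ is false.
  w3 (successors {w4}): φ is false.
  w4 (successors {w1, w3, w4}): φ is false.
  w5 (successors {w2}): φ is true.
For instance, at w3:
  At w3: p is false, \Box \Box \neg \Box p is true, so p \land \Box \Box \neg \Box p is false.
    At w3: \Box \Box \neg \Box p requires \Box \neg \Box p at every successor {w4}.
      At w4: \Box \neg \Box p is true.
    So \Box \Box \neg \Box p is true at w3.
Satisfying worlds: {w5}

w5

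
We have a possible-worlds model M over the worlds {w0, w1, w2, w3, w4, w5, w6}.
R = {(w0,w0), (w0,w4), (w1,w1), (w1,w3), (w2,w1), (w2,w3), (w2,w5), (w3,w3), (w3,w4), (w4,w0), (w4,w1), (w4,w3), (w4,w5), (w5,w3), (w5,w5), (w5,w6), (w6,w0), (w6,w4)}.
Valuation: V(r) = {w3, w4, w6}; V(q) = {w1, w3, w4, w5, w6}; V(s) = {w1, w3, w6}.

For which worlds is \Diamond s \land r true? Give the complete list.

w3, w4

Recall that \Diamond ψ holds at a world iff ψ holds at some accessible world.
Let φ = \Diamond s \land r. Evaluate φ at each world:
  w0 (successors {w0, w4}): φ is false.
  w1 (successors {w1, w3}): φ is false.
  w2 (successors {w1, w3, w5}): φ is false.
  w3 (successors {w3, w4}): φ is true.
  w4 (successors {w0, w1, w3, w5}): φ is true.
  w5 (successors {w3, w5, w6}): φ is false.
  w6 (successors {w0, w4}): φ is false.
For instance, at w6:
  At w6: \Diamond s is false, r is true, so \Diamond s \land r is false.
    At w6: \Diamond s requires s at some successor in {w0, w4}.
      At w0: s is false.
      At w4: s is false.
    So \Diamond s is false at w6.
Satisfying worlds: {w3, w4}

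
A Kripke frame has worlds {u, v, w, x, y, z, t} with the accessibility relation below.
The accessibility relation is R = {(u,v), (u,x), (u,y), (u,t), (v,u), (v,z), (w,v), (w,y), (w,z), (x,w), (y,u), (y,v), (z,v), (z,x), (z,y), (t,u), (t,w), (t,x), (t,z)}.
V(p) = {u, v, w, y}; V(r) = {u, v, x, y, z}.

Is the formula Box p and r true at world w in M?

No

At w: Box p is false, r is false, so Box p and r is false.
  At w: Box p requires p at every successor {v, y, z}.
    p fails at z, so Box p is false at w.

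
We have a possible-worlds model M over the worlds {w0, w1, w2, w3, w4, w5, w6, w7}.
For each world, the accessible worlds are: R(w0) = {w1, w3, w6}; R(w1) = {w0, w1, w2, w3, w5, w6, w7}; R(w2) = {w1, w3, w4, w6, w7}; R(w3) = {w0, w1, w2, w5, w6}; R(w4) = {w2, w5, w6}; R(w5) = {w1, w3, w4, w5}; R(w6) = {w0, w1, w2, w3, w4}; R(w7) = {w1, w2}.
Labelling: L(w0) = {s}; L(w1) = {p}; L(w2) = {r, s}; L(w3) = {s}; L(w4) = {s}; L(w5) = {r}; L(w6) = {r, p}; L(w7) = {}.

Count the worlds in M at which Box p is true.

0

Let φ = Box p. Evaluate φ at each world:
  w0 (successors {w1, w3, w6}): φ is false.
  w1 (successors {w0, w1, w2, w3, w5, w6, w7}): φ is false.
  w2 (successors {w1, w3, w4, w6, w7}): φ is false.
  w3 (successors {w0, w1, w2, w5, w6}): φ is false.
  w4 (successors {w2, w5, w6}): φ is false.
  w5 (successors {w1, w3, w4, w5}): φ is false.
  w6 (successors {w0, w1, w2, w3, w4}): φ is false.
  w7 (successors {w1, w2}): φ is false.
For instance, at w7:
  At w7: Box p requires p at every successor {w1, w2}.
    p fails at w2, so Box p is false at w7.
Satisfying worlds: none.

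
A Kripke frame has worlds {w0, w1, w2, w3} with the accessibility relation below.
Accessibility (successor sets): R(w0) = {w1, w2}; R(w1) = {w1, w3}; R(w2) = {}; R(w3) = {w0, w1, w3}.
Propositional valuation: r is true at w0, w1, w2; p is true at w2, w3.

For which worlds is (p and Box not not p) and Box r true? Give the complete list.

w2

Let φ = (p and Box not not p) and Box r. Evaluate φ at each world:
  w0 (successors {w1, w2}): φ is false.
  w1 (successors {w1, w3}): φ is false.
  w2 (successors ∅): φ is true.
  w3 (successors {w0, w1, w3}): φ is false.
For instance, at w0:
  At w0: p and Box not not p is false, Box r is true, so (p and Box not not p) and Box r is false.
    At w0: p is false, Box not not p is false, so p and Box not not p is false.
      At w0: Box not not p requires not not p at every successor {w1, w2}.
        not not p fails at w1, so Box not not p is false at w0.
    At w0: Box r requires r at every successor {w1, w2}.
      At w1: r is true.
      At w2: r is true.
    So Box r is true at w0.
Satisfying worlds: {w2}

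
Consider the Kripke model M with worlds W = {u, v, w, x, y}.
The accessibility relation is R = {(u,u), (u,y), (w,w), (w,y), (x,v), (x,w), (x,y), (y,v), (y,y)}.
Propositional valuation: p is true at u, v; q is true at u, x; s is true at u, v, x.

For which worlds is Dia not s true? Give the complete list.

u, w, x, y

Recall that Dia ψ holds at a world iff ψ holds at some accessible world.
Let φ = Dia not s. Evaluate φ at each world:
  u (successors {u, y}): φ is true.
  v (successors ∅): φ is false.
  w (successors {w, y}): φ is true.
  x (successors {v, w, y}): φ is true.
  y (successors {v, y}): φ is true.
For instance, at w:
  At w: Dia not s requires not s at some successor in {w, y}.
    not s holds at w, so Dia not s is true at w.
Satisfying worlds: {u, w, x, y}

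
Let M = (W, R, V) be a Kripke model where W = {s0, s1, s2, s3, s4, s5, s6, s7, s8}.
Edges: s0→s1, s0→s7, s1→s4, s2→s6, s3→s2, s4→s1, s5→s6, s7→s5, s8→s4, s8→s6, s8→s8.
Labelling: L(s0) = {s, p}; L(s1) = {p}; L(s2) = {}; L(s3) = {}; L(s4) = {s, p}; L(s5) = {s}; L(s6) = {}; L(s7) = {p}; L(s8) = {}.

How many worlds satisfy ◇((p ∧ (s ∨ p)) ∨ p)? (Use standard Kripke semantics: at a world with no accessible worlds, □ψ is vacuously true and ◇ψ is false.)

Recall that ◇ψ holds at a world iff ψ holds at some accessible world.
Let φ = ◇((p ∧ (s ∨ p)) ∨ p). Evaluate φ at each world:
  s0 (successors {s1, s7}): φ is true.
  s1 (successors {s4}): φ is true.
  s2 (successors {s6}): φ is false.
  s3 (successors {s2}): φ is false.
  s4 (successors {s1}): φ is true.
  s5 (successors {s6}): φ is false.
  s6 (successors ∅): φ is false.
  s7 (successors {s5}): φ is false.
  s8 (successors {s4, s6, s8}): φ is true.
For instance, at s1:
  At s1: ◇((p ∧ (s ∨ p)) ∨ p) requires (p ∧ (s ∨ p)) ∨ p at some successor in {s4}.
    (p ∧ (s ∨ p)) ∨ p holds at s4, so ◇((p ∧ (s ∨ p)) ∨ p) is true at s1.
Satisfying worlds: {s0, s1, s4, s8}

4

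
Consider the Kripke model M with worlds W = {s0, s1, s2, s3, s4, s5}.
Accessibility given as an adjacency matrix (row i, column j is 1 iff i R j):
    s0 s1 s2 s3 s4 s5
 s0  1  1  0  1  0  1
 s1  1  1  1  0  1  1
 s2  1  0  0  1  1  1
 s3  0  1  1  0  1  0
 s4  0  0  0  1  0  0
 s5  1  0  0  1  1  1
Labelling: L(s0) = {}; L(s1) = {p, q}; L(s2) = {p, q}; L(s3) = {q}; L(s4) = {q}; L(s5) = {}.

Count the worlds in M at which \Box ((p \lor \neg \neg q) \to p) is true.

Recall that \Box ψ holds at a world iff ψ holds at every accessible world, and \Diamond ψ holds iff ψ holds at some accessible world.
Let φ = \Box ((p \lor \neg \neg q) \to p). Evaluate φ at each world:
  s0 (successors {s0, s1, s3, s5}): φ is false.
  s1 (successors {s0, s1, s2, s4, s5}): φ is false.
  s2 (successors {s0, s3, s4, s5}): φ is false.
  s3 (successors {s1, s2, s4}): φ is false.
  s4 (successors {s3}): φ is false.
  s5 (successors {s0, s3, s4, s5}): φ is false.
For instance, at s1:
  At s1: \Box ((p \lor \neg \neg q) \to p) requires (p \lor \neg \neg q) \to p at every successor {s0, s1, s2, s4, s5}.
    (p \lor \neg \neg q) \to p fails at s4, so \Box ((p \lor \neg \neg q) \to p) is false at s1.
Satisfying worlds: none.

0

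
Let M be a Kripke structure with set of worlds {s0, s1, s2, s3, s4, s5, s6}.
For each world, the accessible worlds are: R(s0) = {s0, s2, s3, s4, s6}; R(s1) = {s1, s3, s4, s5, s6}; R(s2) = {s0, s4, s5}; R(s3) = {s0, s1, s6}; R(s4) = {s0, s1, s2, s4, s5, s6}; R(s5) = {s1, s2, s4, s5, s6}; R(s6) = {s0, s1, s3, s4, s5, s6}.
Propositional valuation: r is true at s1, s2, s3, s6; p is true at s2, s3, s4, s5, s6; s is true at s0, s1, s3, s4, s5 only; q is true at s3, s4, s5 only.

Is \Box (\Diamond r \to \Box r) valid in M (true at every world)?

No

Let φ = \Box (\Diamond r \to \Box r). Evaluate φ at each world:
  s0 (successors {s0, s2, s3, s4, s6}): φ is false.
  s1 (successors {s1, s3, s4, s5, s6}): φ is false.
  s2 (successors {s0, s4, s5}): φ is false.
  s3 (successors {s0, s1, s6}): φ is false.
  s4 (successors {s0, s1, s2, s4, s5, s6}): φ is false.
  s5 (successors {s1, s2, s4, s5, s6}): φ is false.
  s6 (successors {s0, s1, s3, s4, s5, s6}): φ is false.
Detail at s0 (counterexample):
  At s0: \Box (\Diamond r \to \Box r) requires \Diamond r \to \Box r at every successor {s0, s2, s3, s4, s6}.
    \Diamond r \to \Box r fails at s0, so \Box (\Diamond r \to \Box r) is false at s0.
      At s0: \Diamond r is true, \Box r is false, so \Diamond r \to \Box r is false.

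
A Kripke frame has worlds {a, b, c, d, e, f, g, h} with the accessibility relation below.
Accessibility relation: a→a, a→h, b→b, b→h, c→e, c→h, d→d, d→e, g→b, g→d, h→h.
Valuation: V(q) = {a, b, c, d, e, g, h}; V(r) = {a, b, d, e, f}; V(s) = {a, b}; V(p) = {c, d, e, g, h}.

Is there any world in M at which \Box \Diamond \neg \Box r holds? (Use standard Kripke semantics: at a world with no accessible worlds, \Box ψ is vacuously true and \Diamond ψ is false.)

Recall that \Box ψ holds at a world iff ψ holds at every accessible world, and \Diamond ψ holds iff ψ holds at some accessible world.
Let φ = \Box \Diamond \neg \Box r. Evaluate φ at each world:
  a (successors {a, h}): φ is true.
  b (successors {b, h}): φ is true.
  c (successors {e, h}): φ is false.
  d (successors {d, e}): φ is false.
  e (successors ∅): φ is true.
  f (successors ∅): φ is true.
  g (successors {b, d}): φ is false.
  h (successors {h}): φ is true.
Detail at a (witness):
  At a: \Box \Diamond \neg \Box r requires \Diamond \neg \Box r at every successor {a, h}.
      At a: \Diamond \neg \Box r requires \neg \Box r at some successor in {a, h}.
        \neg \Box r holds at a, so \Diamond \neg \Box r is true at a.
      At h: \Diamond \neg \Box r requires \neg \Box r at some successor in {h}.
        \neg \Box r holds at h, so \Diamond \neg \Box r is true at h.
  So \Box \Diamond \neg \Box r is true at a.

Yes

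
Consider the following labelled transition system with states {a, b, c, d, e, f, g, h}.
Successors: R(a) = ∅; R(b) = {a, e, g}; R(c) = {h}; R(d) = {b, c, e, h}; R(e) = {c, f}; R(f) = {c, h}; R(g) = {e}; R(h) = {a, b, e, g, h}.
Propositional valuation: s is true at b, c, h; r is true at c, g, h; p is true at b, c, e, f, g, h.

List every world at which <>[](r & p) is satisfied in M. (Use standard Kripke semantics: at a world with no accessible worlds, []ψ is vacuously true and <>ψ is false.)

b, d, e, f, h

Let φ = <>[](r & p). Evaluate φ at each world:
  a (successors ∅): φ is false.
  b (successors {a, e, g}): φ is true.
  c (successors {h}): φ is false.
  d (successors {b, c, e, h}): φ is true.
  e (successors {c, f}): φ is true.
  f (successors {c, h}): φ is true.
  g (successors {e}): φ is false.
  h (successors {a, b, e, g, h}): φ is true.
For instance, at h:
  At h: <>[](r & p) requires [](r & p) at some successor in {a, b, e, g, h}.
    [](r & p) holds at a, so <>[](r & p) is true at h.
      At a: no accessible worlds, so [](r & p) holds vacuously.
Satisfying worlds: {b, d, e, f, h}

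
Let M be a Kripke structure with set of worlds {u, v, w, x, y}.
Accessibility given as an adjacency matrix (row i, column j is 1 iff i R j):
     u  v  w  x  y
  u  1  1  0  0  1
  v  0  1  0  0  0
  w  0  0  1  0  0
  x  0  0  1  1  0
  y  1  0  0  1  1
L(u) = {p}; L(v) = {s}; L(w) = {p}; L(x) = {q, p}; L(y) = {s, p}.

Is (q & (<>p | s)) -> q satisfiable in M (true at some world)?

Recall that <>ψ holds at a world iff ψ holds at some accessible world.
Let φ = (q & (<>p | s)) -> q. Evaluate φ at each world:
  u (successors {u, v, y}): φ is true.
  v (successors {v}): φ is true.
  w (successors {w}): φ is true.
  x (successors {w, x}): φ is true.
  y (successors {u, x, y}): φ is true.
Detail at u (witness):
  At u: q & (<>p | s) is false, q is false, so (q & (<>p | s)) -> q is true.
    At u: q is false, <>p | s is true, so q & (<>p | s) is false.
      At u: <>p is true, s is false, so <>p | s is true.

Yes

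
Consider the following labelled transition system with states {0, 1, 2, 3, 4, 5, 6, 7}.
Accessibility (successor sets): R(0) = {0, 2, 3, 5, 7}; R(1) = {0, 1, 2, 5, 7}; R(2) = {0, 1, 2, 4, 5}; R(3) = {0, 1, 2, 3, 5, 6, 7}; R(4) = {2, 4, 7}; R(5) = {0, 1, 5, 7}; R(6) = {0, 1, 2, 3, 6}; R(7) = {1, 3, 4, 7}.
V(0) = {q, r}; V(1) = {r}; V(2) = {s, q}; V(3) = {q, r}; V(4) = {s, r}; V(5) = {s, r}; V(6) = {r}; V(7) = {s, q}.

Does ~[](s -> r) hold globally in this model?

Yes

Recall that []ψ holds at a world iff ψ holds at every accessible world, and <>ψ holds iff ψ holds at some accessible world.
Let φ = ~[](s -> r). Evaluate φ at each world:
  0 (successors {0, 2, 3, 5, 7}): φ is true.
  1 (successors {0, 1, 2, 5, 7}): φ is true.
  2 (successors {0, 1, 2, 4, 5}): φ is true.
  3 (successors {0, 1, 2, 3, 5, 6, 7}): φ is true.
  4 (successors {2, 4, 7}): φ is true.
  5 (successors {0, 1, 5, 7}): φ is true.
  6 (successors {0, 1, 2, 3, 6}): φ is true.
  7 (successors {1, 3, 4, 7}): φ is true.
For instance, at 2:
  At 2: [](s -> r) is false, so ~[](s -> r) is true.
    At 2: [](s -> r) requires s -> r at every successor {0, 1, 2, 4, 5}.
      s -> r fails at 2, so [](s -> r) is false at 2.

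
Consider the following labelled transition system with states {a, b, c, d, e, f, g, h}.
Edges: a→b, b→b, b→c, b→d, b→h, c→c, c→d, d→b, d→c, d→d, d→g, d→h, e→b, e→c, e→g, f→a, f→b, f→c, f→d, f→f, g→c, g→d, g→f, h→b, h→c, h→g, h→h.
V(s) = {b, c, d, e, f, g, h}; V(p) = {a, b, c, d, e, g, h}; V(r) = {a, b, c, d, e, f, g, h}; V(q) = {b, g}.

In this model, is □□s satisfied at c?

Yes

Recall that □ψ holds at a world iff ψ holds at every accessible world, and ◇ψ holds iff ψ holds at some accessible world.
At c: □□s requires □s at every successor {c, d}.
    At c: □s requires s at every successor {c, d}.
      At c: s is true.
      At d: s is true.
    So □s is true at c.
    At d: □s requires s at every successor {b, c, d, g, h}.
      At b: s is true.
      At c: s is true.
      At d: s is true.
      At g: s is true.
      At h: s is true.
    So □s is true at d.
So □□s is true at c.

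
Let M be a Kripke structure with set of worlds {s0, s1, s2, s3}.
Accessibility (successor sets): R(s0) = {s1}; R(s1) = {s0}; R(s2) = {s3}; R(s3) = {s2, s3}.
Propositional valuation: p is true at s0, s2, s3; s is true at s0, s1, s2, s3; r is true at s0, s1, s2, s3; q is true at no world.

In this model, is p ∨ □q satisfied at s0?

At s0: p is true, □q is false, so p ∨ □q is true.
  At s0: □q requires q at every successor {s1}.
    q fails at s1, so □q is false at s0.

Yes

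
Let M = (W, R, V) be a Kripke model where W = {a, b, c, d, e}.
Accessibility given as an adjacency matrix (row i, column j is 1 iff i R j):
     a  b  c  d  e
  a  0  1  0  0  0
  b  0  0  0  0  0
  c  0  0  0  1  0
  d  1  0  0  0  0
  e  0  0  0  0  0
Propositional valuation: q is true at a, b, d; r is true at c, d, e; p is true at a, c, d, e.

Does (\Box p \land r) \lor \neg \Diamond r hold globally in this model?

Yes

Let φ = (\Box p \land r) \lor \neg \Diamond r. Evaluate φ at each world:
  a (successors {b}): φ is true.
  b (successors ∅): φ is true.
  c (successors {d}): φ is true.
  d (successors {a}): φ is true.
  e (successors ∅): φ is true.
For instance, at a:
  At a: \Box p \land r is false, \neg \Diamond r is true, so (\Box p \land r) \lor \neg \Diamond r is true.
    At a: \Box p is false, r is false, so \Box p \land r is false.
      At a: \Box p requires p at every successor {b}.
        p fails at b, so \Box p is false at a.
    At a: \Diamond r is false, so \neg \Diamond r is true.
      At a: \Diamond r requires r at some successor in {b}.
        At b: r is false.
      So \Diamond r is false at a.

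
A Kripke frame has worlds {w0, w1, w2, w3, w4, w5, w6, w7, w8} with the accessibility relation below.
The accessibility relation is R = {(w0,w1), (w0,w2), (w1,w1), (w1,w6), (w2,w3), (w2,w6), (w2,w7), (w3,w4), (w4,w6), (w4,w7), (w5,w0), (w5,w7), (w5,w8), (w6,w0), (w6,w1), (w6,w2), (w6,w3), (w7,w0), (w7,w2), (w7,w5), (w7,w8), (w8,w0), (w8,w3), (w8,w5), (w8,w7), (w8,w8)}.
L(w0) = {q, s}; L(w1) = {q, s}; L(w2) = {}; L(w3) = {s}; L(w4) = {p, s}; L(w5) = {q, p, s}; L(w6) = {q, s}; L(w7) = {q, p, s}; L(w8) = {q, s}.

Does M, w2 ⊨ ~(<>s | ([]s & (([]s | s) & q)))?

No

At w2: <>s | ([]s & (([]s | s) & q)) is true, so ~(<>s | ([]s & (([]s | s) & q))) is false.
  At w2: <>s is true, []s & (([]s | s) & q) is false, so <>s | ([]s & (([]s | s) & q)) is true.
    At w2: <>s requires s at some successor in {w3, w6, w7}.
      s holds at w3, so <>s is true at w2.
    At w2: []s is true, ([]s | s) & q is false, so []s & (([]s | s) & q) is false.
      At w2: []s requires s at every successor {w3, w6, w7}.
        At w3: s is true.
        At w6: s is true.
        At w7: s is true.
      So []s is true at w2.
      At w2: []s | s is true, q is false, so ([]s | s) & q is false.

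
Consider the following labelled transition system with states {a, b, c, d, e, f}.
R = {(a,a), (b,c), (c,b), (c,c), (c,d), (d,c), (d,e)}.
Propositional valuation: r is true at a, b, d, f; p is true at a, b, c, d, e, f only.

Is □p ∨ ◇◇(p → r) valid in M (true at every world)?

Yes

Let φ = □p ∨ ◇◇(p → r). Evaluate φ at each world:
  a (successors {a}): φ is true.
  b (successors {c}): φ is true.
  c (successors {b, c, d}): φ is true.
  d (successors {c, e}): φ is true.
  e (successors ∅): φ is true.
  f (successors ∅): φ is true.
For instance, at b:
  At b: □p is true, ◇◇(p → r) is true, so □p ∨ ◇◇(p → r) is true.
    At b: □p requires p at every successor {c}.
      At c: p is true.
    So □p is true at b.
    At b: ◇◇(p → r) requires ◇(p → r) at some successor in {c}.
      ◇(p → r) holds at c, so ◇◇(p → r) is true at b.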